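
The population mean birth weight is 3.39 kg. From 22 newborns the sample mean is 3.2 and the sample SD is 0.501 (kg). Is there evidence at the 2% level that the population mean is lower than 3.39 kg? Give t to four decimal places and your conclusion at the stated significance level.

t = -1.7788; fail to reject H0

H0: μ = 3.39; H1: μ < 3.39 (one-sample t-test, left-tailed).
t = (x̄ − μ₀)/(s/√n) = (3.2 − 3.39)/(0.501/√22) = -1.7788
df = n − 1 = 21
p-value = P(T ≤ -1.7788) ≈ 0.0449
Since p ≈ 0.0449 > α = 0.02, fail to reject H0; the data do not provide sufficient evidence against H0.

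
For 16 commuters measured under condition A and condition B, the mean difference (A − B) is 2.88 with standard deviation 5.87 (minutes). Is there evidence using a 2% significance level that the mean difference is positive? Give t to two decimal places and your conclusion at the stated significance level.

H0: μ_d = 0; H1: μ_d > 0 (paired t-test on the differences, right-tailed).
t = d̄/(s_d/√n) = 2.88/(5.87/√16) = 1.96
df = n − 1 = 15
p-value = P(T ≥ 1.96) ≈ 0.034
Since p ≈ 0.034 > α = 0.02, fail to reject H0; the evidence is not statistically significant.

t = 1.96; fail to reject H0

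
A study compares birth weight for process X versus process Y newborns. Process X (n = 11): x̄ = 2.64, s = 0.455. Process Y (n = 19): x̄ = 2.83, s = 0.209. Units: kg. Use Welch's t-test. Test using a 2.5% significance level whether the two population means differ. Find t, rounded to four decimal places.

Let group 1 = process X, group 2 = process Y. H0: μ_1 = μ_2; H1: μ_1 ≠ μ_2 (Welch's two-sample t-test, two-sided).
t = (x̄_1 − x̄_2)/√(s_1²/n_1 + s_2²/n_2) = (2.64 − 2.83)/√(0.455²/11 + 0.209²/19) = -1.3074
Welch–Satterthwaite df ≈ 12.49
Two-sided p-value ≈ 0.2146
Since p ≈ 0.2146 > α = 0.025, fail to reject H0; the data do not provide sufficient evidence against H0.

-1.3074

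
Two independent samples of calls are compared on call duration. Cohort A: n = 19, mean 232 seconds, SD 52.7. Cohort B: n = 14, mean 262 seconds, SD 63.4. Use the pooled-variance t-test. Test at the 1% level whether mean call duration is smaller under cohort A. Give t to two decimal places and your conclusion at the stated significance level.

t = -1.48; fail to reject H0

Let group 1 = cohort A, group 2 = cohort B. H0: μ_1 = μ_2; H1: μ_1 < μ_2 (two-sample pooled-variance t-test, left-tailed).
s_p² = [(19−1)·52.7² + (14−1)·63.4²]/(19+14−2) = 3298.24
t = (232 − 262)/√[3298.24·(1/19 + 1/14)] = -1.48
df = n₁ + n₂ − 2 = 31
p-value = P(T ≤ -1.48) ≈ 0.074
Since p ≈ 0.074 > α = 0.01, fail to reject H0; the data do not provide sufficient evidence against H0.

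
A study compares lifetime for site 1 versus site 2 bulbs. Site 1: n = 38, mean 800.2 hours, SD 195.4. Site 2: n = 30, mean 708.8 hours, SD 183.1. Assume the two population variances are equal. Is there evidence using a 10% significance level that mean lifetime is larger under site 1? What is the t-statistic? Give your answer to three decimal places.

1.969

Let group 1 = site 1, group 2 = site 2. H0: μ_1 = μ_2; H1: μ_1 > μ_2 (two-sample pooled-variance t-test, right-tailed).
s_p² = [(38−1)·195.4² + (30−1)·183.1²]/(38+30−2) = 36135.5
t = (800.2 − 708.8)/√[36135.5·(1/38 + 1/30)] = 1.969
df = n₁ + n₂ − 2 = 66
p-value = P(T ≥ 1.969) ≈ 0.027
Since p ≈ 0.027 < α = 0.1, reject H0; the data support H1.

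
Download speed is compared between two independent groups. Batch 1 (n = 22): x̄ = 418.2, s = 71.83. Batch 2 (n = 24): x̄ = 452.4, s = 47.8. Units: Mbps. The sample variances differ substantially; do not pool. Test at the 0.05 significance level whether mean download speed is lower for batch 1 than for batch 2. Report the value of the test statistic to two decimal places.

Let group 1 = batch 1, group 2 = batch 2. H0: μ_1 = μ_2; H1: μ_1 < μ_2 (Welch's two-sample t-test, left-tailed).
t = (x̄_1 − x̄_2)/√(s_1²/n_1 + s_2²/n_2) = (418.2 − 452.4)/√(71.83²/22 + 47.8²/24) = -1.88
Welch–Satterthwaite df ≈ 36.08
p-value = P(T ≤ -1.88) ≈ 0.0339
Since p ≈ 0.0339 < α = 0.05, reject H0; the evidence is statistically significant.

-1.88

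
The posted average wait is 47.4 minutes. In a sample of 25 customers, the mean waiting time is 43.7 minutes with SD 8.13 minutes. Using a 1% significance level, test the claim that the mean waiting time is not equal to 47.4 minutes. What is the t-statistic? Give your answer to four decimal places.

-2.2755

H0: μ = 47.4; H1: μ ≠ 47.4 (one-sample t-test, two-sided).
t = (x̄ − μ₀)/(s/√n) = (43.7 − 47.4)/(8.13/√25) = -2.2755
df = n − 1 = 24
Two-sided p-value ≈ 0.0321
Since p ≈ 0.0321 > α = 0.01, fail to reject H0; the data do not provide sufficient evidence against H0.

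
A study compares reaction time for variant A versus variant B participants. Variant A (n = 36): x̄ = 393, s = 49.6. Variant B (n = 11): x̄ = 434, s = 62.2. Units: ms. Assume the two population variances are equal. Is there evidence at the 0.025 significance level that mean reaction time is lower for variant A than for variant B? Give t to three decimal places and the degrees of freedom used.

t = -2.260, df = 45

Let group 1 = variant A, group 2 = variant B. H0: μ_1 = μ_2; H1: μ_1 < μ_2 (two-sample pooled-variance t-test, left-tailed).
s_p² = [(36−1)·49.6² + (11−1)·62.2²]/(36+11−2) = 2773.2
t = (393 − 434)/√[2773.2·(1/36 + 1/11)] = -2.260
df = n₁ + n₂ − 2 = 45
p-value = P(T ≤ -2.260) ≈ 0.014
Since p ≈ 0.014 < α = 0.025, reject H0; the data support H1.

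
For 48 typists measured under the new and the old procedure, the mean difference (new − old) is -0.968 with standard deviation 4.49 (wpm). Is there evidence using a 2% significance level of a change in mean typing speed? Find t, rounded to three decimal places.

H0: μ_d = 0; H1: μ_d ≠ 0 (paired t-test on the differences, two-sided).
t = d̄/(s_d/√n) = -0.968/(4.49/√48) = -1.494
df = n − 1 = 47
Two-sided p-value ≈ 0.142
Since p ≈ 0.142 > α = 0.02, fail to reject H0; the data do not provide sufficient evidence against H0.

-1.494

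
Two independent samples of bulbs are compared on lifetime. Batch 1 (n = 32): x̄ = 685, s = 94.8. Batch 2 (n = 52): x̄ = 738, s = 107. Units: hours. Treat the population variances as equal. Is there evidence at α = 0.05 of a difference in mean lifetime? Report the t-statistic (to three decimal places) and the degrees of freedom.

Let group 1 = batch 1, group 2 = batch 2. H0: μ_1 = μ_2; H1: μ_1 ≠ μ_2 (two-sample pooled-variance t-test, two-sided).
s_p² = [(32−1)·94.8² + (52−1)·107²]/(32+52−2) = 10518.3
t = (685 − 738)/√[10518.3·(1/32 + 1/52)] = -2.300
df = n₁ + n₂ − 2 = 82
Two-sided p-value ≈ 0.024
Since p ≈ 0.024 < α = 0.05, reject H0; the data support H1.

t = -2.300, df = 82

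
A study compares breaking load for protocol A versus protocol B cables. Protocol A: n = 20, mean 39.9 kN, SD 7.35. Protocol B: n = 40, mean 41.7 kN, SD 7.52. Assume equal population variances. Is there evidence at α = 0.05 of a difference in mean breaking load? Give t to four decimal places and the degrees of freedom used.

Let group 1 = protocol A, group 2 = protocol B. H0: μ_1 = μ_2; H1: μ_1 ≠ μ_2 (two-sample pooled-variance t-test, two-sided).
s_p² = [(20−1)·7.35² + (40−1)·7.52²]/(20+40−2) = 55.7223
t = (39.9 − 41.7)/√[55.7223·(1/20 + 1/40)] = -0.8805
df = n₁ + n₂ − 2 = 58
Two-sided p-value ≈ 0.3822
Since p ≈ 0.3822 > α = 0.05, fail to reject H0; the data do not provide sufficient evidence against H0.

t = -0.8805, df = 58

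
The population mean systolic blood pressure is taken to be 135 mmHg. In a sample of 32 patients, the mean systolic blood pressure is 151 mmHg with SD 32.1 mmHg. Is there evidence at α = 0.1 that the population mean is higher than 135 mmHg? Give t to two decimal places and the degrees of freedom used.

t = 2.82, df = 31

H0: μ = 135; H1: μ > 135 (one-sample t-test, right-tailed).
t = (x̄ − μ₀)/(s/√n) = (151 − 135)/(32.1/√32) = 2.82
df = n − 1 = 31
p-value = P(T ≥ 2.82) ≈ 0.0042
Since p ≈ 0.0042 < α = 0.1, reject H0; the data support H1.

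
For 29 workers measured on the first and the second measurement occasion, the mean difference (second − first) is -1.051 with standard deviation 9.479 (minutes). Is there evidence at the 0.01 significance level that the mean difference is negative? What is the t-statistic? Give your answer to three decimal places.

-0.597

H0: μ_d = 0; H1: μ_d < 0 (paired t-test on the differences, left-tailed).
t = d̄/(s_d/√n) = -1.051/(9.479/√29) = -0.597
df = n − 1 = 28
p-value = P(T ≤ -0.597) ≈ 0.2776
Since p ≈ 0.2776 > α = 0.01, fail to reject H0; the evidence is not statistically significant.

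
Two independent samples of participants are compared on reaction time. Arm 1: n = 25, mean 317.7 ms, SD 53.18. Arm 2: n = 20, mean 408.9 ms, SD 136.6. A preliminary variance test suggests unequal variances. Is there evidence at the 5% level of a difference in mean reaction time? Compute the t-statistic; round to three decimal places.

-2.820

Let group 1 = arm 1, group 2 = arm 2. H0: μ_1 = μ_2; H1: μ_1 ≠ μ_2 (Welch's two-sample t-test, two-sided).
t = (x̄_1 − x̄_2)/√(s_1²/n_1 + s_2²/n_2) = (317.7 − 408.9)/√(53.18²/25 + 136.6²/20) = -2.820
Welch–Satterthwaite df ≈ 23.61
Two-sided p-value ≈ 0.0096
Since p ≈ 0.0096 < α = 0.05, reject H0; the data support H1.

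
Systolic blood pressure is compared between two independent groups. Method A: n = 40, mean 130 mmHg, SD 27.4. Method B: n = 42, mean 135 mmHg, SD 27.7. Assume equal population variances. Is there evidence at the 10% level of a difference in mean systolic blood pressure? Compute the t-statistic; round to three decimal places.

Let group 1 = method A, group 2 = method B. H0: μ_1 = μ_2; H1: μ_1 ≠ μ_2 (two-sample pooled-variance t-test, two-sided).
s_p² = [(40−1)·27.4² + (42−1)·27.7²]/(40+42−2) = 759.232
t = (130 − 135)/√[759.232·(1/40 + 1/42)] = -0.821
df = n₁ + n₂ − 2 = 80
Two-sided p-value ≈ 0.414
Since p ≈ 0.414 > α = 0.1, fail to reject H0; the data do not provide sufficient evidence against H0.

-0.821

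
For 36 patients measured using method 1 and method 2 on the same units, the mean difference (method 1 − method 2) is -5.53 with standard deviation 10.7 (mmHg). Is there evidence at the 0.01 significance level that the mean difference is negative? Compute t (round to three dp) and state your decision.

t = -3.101; reject H0

H0: μ_d = 0; H1: μ_d < 0 (paired t-test on the differences, left-tailed).
t = d̄/(s_d/√n) = -5.53/(10.7/√36) = -3.101
df = n − 1 = 35
p-value = P(T ≤ -3.101) ≈ 0.002
Since p ≈ 0.002 < α = 0.01, reject H0; the evidence is statistically significant.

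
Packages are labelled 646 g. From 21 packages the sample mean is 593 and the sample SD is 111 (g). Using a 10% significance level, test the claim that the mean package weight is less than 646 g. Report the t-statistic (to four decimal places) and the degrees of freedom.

t = -2.1881, df = 20

H0: μ = 646; H1: μ < 646 (one-sample t-test, left-tailed).
t = (x̄ − μ₀)/(s/√n) = (593 − 646)/(111/√21) = -2.1881
df = n − 1 = 20
p-value = P(T ≤ -2.1881) ≈ 0.0204
Since p ≈ 0.0204 < α = 0.1, reject H0; the evidence is statistically significant.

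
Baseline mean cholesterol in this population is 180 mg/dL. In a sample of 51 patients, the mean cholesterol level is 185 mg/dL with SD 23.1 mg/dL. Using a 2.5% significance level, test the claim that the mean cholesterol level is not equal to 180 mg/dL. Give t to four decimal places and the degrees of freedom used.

t = 1.5458, df = 50

H0: μ = 180; H1: μ ≠ 180 (one-sample t-test, two-sided).
t = (x̄ − μ₀)/(s/√n) = (185 − 180)/(23.1/√51) = 1.5458
df = n − 1 = 50
Two-sided p-value ≈ 0.128
Since p ≈ 0.128 > α = 0.025, fail to reject H0; the data do not provide sufficient evidence against H0.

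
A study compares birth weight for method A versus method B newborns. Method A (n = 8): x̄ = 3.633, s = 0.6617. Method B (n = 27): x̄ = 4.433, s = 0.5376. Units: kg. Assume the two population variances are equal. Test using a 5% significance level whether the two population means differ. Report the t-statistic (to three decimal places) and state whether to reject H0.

t = -3.510; reject H0

Let group 1 = method A, group 2 = method B. H0: μ_1 = μ_2; H1: μ_1 ≠ μ_2 (two-sample pooled-variance t-test, two-sided).
s_p² = [(8−1)·0.6617² + (27−1)·0.5376²]/(8+27−2) = 0.320584
t = (3.633 − 4.433)/√[0.320584·(1/8 + 1/27)] = -3.510
df = n₁ + n₂ − 2 = 33
Two-sided p-value ≈ 0.001
Since p ≈ 0.001 < α = 0.05, reject H0; the data support H1.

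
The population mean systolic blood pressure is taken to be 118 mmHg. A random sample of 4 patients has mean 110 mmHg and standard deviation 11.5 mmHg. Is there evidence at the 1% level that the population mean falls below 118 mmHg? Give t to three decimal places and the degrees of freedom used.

H0: μ = 118; H1: μ < 118 (one-sample t-test, left-tailed).
t = (x̄ − μ₀)/(s/√n) = (110 − 118)/(11.5/√4) = -1.391
df = n − 1 = 3
p-value = P(T ≤ -1.391) ≈ 0.129
Since p ≈ 0.129 > α = 0.01, fail to reject H0; the evidence is not statistically significant.

t = -1.391, df = 3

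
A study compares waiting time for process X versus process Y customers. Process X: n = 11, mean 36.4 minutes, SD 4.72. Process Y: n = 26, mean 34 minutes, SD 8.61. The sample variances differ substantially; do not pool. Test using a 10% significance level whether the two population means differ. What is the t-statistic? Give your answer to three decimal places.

Let group 1 = process X, group 2 = process Y. H0: μ_1 = μ_2; H1: μ_1 ≠ μ_2 (Welch's two-sample t-test, two-sided).
t = (x̄_1 − x̄_2)/√(s_1²/n_1 + s_2²/n_2) = (36.4 − 34)/√(4.72²/11 + 8.61²/26) = 1.087
Welch–Satterthwaite df ≈ 32.34
Two-sided p-value ≈ 0.285
Since p ≈ 0.285 > α = 0.1, fail to reject H0; the data do not provide sufficient evidence against H0.

1.087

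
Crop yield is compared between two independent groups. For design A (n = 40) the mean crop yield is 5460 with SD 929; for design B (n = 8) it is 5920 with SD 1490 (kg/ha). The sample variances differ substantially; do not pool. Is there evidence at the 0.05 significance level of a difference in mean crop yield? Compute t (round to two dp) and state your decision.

t = -0.84; fail to reject H0

Let group 1 = design A, group 2 = design B. H0: μ_1 = μ_2; H1: μ_1 ≠ μ_2 (Welch's two-sample t-test, two-sided).
t = (x̄_1 − x̄_2)/√(s_1²/n_1 + s_2²/n_2) = (5460 − 5920)/√(929²/40 + 1490²/8) = -0.84
Welch–Satterthwaite df ≈ 8.12
Two-sided p-value ≈ 0.424
Since p ≈ 0.424 > α = 0.05, fail to reject H0; the evidence is not statistically significant.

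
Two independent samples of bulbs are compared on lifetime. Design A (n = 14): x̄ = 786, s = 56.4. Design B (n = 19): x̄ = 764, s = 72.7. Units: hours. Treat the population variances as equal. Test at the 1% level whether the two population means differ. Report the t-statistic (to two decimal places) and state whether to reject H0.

Let group 1 = design A, group 2 = design B. H0: μ_1 = μ_2; H1: μ_1 ≠ μ_2 (two-sample pooled-variance t-test, two-sided).
s_p² = [(14−1)·56.4² + (19−1)·72.7²]/(14+19−2) = 4402.83
t = (786 − 764)/√[4402.83·(1/14 + 1/19)] = 0.94
df = n₁ + n₂ − 2 = 31
Two-sided p-value ≈ 0.3538
Since p ≈ 0.3538 > α = 0.01, fail to reject H0; the data do not provide sufficient evidence against H0.

t = 0.94; fail to reject H0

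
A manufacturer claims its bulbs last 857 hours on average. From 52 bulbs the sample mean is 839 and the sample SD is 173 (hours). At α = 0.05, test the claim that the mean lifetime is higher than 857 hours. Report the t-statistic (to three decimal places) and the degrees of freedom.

H0: μ = 857; H1: μ > 857 (one-sample t-test, right-tailed).
t = (x̄ − μ₀)/(s/√n) = (839 − 857)/(173/√52) = -0.750
df = n − 1 = 51
p-value = P(T ≥ -0.750) ≈ 0.772
Since p ≈ 0.772 > α = 0.05, fail to reject H0; the evidence is not statistically significant.

t = -0.750, df = 51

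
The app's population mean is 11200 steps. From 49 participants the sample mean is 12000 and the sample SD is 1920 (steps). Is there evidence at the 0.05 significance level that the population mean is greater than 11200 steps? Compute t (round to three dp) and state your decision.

t = 2.917; reject H0

H0: μ = 11200; H1: μ > 11200 (one-sample t-test, right-tailed).
t = (x̄ − μ₀)/(s/√n) = (12000 − 11200)/(1920/√49) = 2.917
df = n − 1 = 48
p-value = P(T ≥ 2.917) ≈ 0.003
Since p ≈ 0.003 < α = 0.05, reject H0; the evidence is statistically significant.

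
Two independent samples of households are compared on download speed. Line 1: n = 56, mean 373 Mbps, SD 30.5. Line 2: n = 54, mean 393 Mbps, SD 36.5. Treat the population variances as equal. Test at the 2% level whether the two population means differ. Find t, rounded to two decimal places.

Let group 1 = line 1, group 2 = line 2. H0: μ_1 = μ_2; H1: μ_1 ≠ μ_2 (two-sample pooled-variance t-test, two-sided).
s_p² = [(56−1)·30.5² + (54−1)·36.5²]/(56+54−2) = 1127.53
t = (373 − 393)/√[1127.53·(1/56 + 1/54)] = -3.12
df = n₁ + n₂ − 2 = 108
Two-sided p-value ≈ 0.002
Since p ≈ 0.002 < α = 0.02, reject H0; the evidence is statistically significant.

-3.12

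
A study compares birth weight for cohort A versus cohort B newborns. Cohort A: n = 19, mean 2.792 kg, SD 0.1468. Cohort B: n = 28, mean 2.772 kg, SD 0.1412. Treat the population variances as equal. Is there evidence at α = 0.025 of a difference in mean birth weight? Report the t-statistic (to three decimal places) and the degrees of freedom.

Let group 1 = cohort A, group 2 = cohort B. H0: μ_1 = μ_2; H1: μ_1 ≠ μ_2 (two-sample pooled-variance t-test, two-sided).
s_p² = [(19−1)·0.1468² + (28−1)·0.1412²]/(19+28−2) = 0.0205826
t = (2.792 − 2.772)/√[0.0205826·(1/19 + 1/28)] = 0.469
df = n₁ + n₂ − 2 = 45
Two-sided p-value ≈ 0.6413
Since p ≈ 0.6413 > α = 0.025, fail to reject H0; the data do not provide sufficient evidence against H0.

t = 0.469, df = 45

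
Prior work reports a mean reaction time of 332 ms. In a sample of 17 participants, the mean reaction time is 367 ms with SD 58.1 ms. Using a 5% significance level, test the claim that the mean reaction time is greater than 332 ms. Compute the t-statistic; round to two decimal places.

2.48

H0: μ = 332; H1: μ > 332 (one-sample t-test, right-tailed).
t = (x̄ − μ₀)/(s/√n) = (367 − 332)/(58.1/√17) = 2.48
df = n − 1 = 16
p-value = P(T ≥ 2.48) ≈ 0.012
Since p ≈ 0.012 < α = 0.05, reject H0; the data support H1.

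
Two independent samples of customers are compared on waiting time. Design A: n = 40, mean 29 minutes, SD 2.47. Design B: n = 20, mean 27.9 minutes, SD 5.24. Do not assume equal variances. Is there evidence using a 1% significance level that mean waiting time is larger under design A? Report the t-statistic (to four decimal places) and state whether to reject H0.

Let group 1 = design A, group 2 = design B. H0: μ_1 = μ_2; H1: μ_1 > μ_2 (Welch's two-sample t-test, right-tailed).
t = (x̄_1 − x̄_2)/√(s_1²/n_1 + s_2²/n_2) = (29 − 27.9)/√(2.47²/40 + 5.24²/20) = 0.8906
Welch–Satterthwaite df ≈ 23.32
p-value = P(T ≥ 0.8906) ≈ 0.191
Since p ≈ 0.191 > α = 0.01, fail to reject H0; the evidence is not statistically significant.

t = 0.8906; fail to reject H0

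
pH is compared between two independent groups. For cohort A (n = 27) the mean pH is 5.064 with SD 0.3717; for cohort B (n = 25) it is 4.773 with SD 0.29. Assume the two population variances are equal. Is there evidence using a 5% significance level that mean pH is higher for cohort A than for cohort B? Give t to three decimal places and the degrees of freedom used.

t = 3.130, df = 50

Let group 1 = cohort A, group 2 = cohort B. H0: μ_1 = μ_2; H1: μ_1 > μ_2 (two-sample pooled-variance t-test, right-tailed).
s_p² = [(27−1)·0.3717² + (25−1)·0.29²]/(27+25−2) = 0.112212
t = (5.064 − 4.773)/√[0.112212·(1/27 + 1/25)] = 3.130
df = n₁ + n₂ − 2 = 50
p-value = P(T ≥ 3.130) ≈ 0.0015
Since p ≈ 0.0015 < α = 0.05, reject H0; the evidence is statistically significant.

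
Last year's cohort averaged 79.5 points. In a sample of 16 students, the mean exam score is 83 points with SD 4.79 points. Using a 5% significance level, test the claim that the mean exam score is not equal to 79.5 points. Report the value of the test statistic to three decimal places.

H0: μ = 79.5; H1: μ ≠ 79.5 (one-sample t-test, two-sided).
t = (x̄ − μ₀)/(s/√n) = (83 − 79.5)/(4.79/√16) = 2.923
df = n − 1 = 15
Two-sided p-value ≈ 0.0105
Since p ≈ 0.0105 < α = 0.05, reject H0; the data support H1.

2.923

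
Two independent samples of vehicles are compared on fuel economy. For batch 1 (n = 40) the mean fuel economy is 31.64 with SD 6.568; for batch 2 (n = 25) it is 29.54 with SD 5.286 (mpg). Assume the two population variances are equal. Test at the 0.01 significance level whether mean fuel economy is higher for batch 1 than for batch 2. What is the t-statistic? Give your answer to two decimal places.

Let group 1 = batch 1, group 2 = batch 2. H0: μ_1 = μ_2; H1: μ_1 > μ_2 (two-sample pooled-variance t-test, right-tailed).
s_p² = [(40−1)·6.568² + (25−1)·5.286²]/(40+25−2) = 37.3494
t = (31.64 − 29.54)/√[37.3494·(1/40 + 1/25)] = 1.35
df = n₁ + n₂ − 2 = 63
p-value = P(T ≥ 1.35) ≈ 0.091
Since p ≈ 0.091 > α = 0.01, fail to reject H0; the data do not provide sufficient evidence against H0.

1.35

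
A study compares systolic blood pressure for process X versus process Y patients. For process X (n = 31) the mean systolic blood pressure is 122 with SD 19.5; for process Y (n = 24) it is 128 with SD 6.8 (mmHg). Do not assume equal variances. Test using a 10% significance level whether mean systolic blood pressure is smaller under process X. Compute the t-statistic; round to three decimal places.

-1.593

Let group 1 = process X, group 2 = process Y. H0: μ_1 = μ_2; H1: μ_1 < μ_2 (Welch's two-sample t-test, left-tailed).
t = (x̄_1 − x̄_2)/√(s_1²/n_1 + s_2²/n_2) = (122 − 128)/√(19.5²/31 + 6.8²/24) = -1.593
Welch–Satterthwaite df ≈ 38.91
p-value = P(T ≤ -1.593) ≈ 0.060
Since p ≈ 0.060 < α = 0.1, reject H0; the data support H1.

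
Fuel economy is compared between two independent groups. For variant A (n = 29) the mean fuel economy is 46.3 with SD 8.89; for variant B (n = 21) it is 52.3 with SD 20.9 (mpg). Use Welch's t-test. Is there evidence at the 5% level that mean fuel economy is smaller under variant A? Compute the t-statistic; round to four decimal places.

Let group 1 = variant A, group 2 = variant B. H0: μ_1 = μ_2; H1: μ_1 < μ_2 (Welch's two-sample t-test, left-tailed).
t = (x̄_1 − x̄_2)/√(s_1²/n_1 + s_2²/n_2) = (46.3 − 52.3)/√(8.89²/29 + 20.9²/21) = -1.2370
Welch–Satterthwaite df ≈ 25.27
p-value = P(T ≤ -1.2370) ≈ 0.114
Since p ≈ 0.114 > α = 0.05, fail to reject H0; the data do not provide sufficient evidence against H0.

-1.2370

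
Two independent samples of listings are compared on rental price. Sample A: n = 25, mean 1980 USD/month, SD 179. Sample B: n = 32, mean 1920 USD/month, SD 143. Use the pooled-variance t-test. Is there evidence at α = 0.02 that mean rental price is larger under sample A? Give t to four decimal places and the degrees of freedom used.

t = 1.4074, df = 55

Let group 1 = sample A, group 2 = sample B. H0: μ_1 = μ_2; H1: μ_1 > μ_2 (two-sample pooled-variance t-test, right-tailed).
s_p² = [(25−1)·179² + (32−1)·143²]/(25+32−2) = 25507.3
t = (1980 − 1920)/√[25507.3·(1/25 + 1/32)] = 1.4074
df = n₁ + n₂ − 2 = 55
p-value = P(T ≥ 1.4074) ≈ 0.0825
Since p ≈ 0.0825 > α = 0.02, fail to reject H0; the evidence is not statistically significant.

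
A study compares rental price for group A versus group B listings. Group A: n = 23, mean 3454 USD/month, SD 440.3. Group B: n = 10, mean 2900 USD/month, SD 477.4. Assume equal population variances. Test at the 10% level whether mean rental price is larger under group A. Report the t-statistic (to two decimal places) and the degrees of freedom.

Let group 1 = group A, group 2 = group B. H0: μ_1 = μ_2; H1: μ_1 > μ_2 (two-sample pooled-variance t-test, right-tailed).
s_p² = [(23−1)·440.3² + (10−1)·477.4²]/(23+10−2) = 203749
t = (3454 − 2900)/√[203749·(1/23 + 1/10)] = 3.24
df = n₁ + n₂ − 2 = 31
p-value = P(T ≥ 3.24) ≈ 0.001
Since p ≈ 0.001 < α = 0.1, reject H0; the evidence is statistically significant.

t = 3.24, df = 31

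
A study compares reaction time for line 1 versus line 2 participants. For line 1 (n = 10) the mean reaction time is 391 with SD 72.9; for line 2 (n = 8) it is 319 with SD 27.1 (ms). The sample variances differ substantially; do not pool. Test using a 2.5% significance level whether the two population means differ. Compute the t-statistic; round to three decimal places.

Let group 1 = line 1, group 2 = line 2. H0: μ_1 = μ_2; H1: μ_1 ≠ μ_2 (Welch's two-sample t-test, two-sided).
t = (x̄_1 − x̄_2)/√(s_1²/n_1 + s_2²/n_2) = (391 − 319)/√(72.9²/10 + 27.1²/8) = 2.884
Welch–Satterthwaite df ≈ 11.92
Two-sided p-value ≈ 0.014
Since p ≈ 0.014 < α = 0.025, reject H0; the evidence is statistically significant.

2.884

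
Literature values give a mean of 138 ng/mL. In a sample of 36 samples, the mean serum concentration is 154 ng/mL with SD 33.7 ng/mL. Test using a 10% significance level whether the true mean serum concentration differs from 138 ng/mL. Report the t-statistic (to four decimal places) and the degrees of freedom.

H0: μ = 138; H1: μ ≠ 138 (one-sample t-test, two-sided).
t = (x̄ − μ₀)/(s/√n) = (154 − 138)/(33.7/√36) = 2.8487
df = n − 1 = 35
Two-sided p-value ≈ 0.007
Since p ≈ 0.007 < α = 0.1, reject H0; the evidence is statistically significant.

t = 2.8487, df = 35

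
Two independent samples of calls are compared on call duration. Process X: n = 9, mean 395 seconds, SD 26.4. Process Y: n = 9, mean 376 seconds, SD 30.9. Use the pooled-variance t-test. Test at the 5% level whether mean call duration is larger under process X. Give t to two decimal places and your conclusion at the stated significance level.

t = 1.40; fail to reject H0

Let group 1 = process X, group 2 = process Y. H0: μ_1 = μ_2; H1: μ_1 > μ_2 (two-sample pooled-variance t-test, right-tailed).
s_p² = [(9−1)·26.4² + (9−1)·30.9²]/(9+9−2) = 825.885
t = (395 − 376)/√[825.885·(1/9 + 1/9)] = 1.40
df = n₁ + n₂ − 2 = 16
p-value = P(T ≥ 1.40) ≈ 0.0899
Since p ≈ 0.0899 > α = 0.05, fail to reject H0; the evidence is not statistically significant.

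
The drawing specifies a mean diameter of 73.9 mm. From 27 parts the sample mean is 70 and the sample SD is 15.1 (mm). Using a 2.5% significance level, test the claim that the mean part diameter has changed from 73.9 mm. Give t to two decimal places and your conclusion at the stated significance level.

H0: μ = 73.9; H1: μ ≠ 73.9 (one-sample t-test, two-sided).
t = (x̄ − μ₀)/(s/√n) = (70 − 73.9)/(15.1/√27) = -1.34
df = n − 1 = 26
Two-sided p-value ≈ 0.191
Since p ≈ 0.191 > α = 0.025, fail to reject H0; the data do not provide sufficient evidence against H0.

t = -1.34; fail to reject H0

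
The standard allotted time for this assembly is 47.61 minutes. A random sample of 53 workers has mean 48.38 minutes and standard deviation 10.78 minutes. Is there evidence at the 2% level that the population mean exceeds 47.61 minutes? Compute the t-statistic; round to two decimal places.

0.52

H0: μ = 47.61; H1: μ > 47.61 (one-sample t-test, right-tailed).
t = (x̄ − μ₀)/(s/√n) = (48.38 − 47.61)/(10.78/√53) = 0.52
df = n − 1 = 52
p-value = P(T ≥ 0.52) ≈ 0.3026
Since p ≈ 0.3026 > α = 0.02, fail to reject H0; the data do not provide sufficient evidence against H0.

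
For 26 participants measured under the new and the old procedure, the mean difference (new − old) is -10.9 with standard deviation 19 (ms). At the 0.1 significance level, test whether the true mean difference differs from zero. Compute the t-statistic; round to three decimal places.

-2.925

H0: μ_d = 0; H1: μ_d ≠ 0 (paired t-test on the differences, two-sided).
t = d̄/(s_d/√n) = -10.9/(19/√26) = -2.925
df = n − 1 = 25
Two-sided p-value ≈ 0.0072
Since p ≈ 0.0072 < α = 0.1, reject H0; the data support H1.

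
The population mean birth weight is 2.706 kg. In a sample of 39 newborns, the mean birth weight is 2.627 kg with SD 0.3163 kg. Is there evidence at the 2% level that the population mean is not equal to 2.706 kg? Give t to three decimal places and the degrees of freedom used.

t = -1.560, df = 38

H0: μ = 2.706; H1: μ ≠ 2.706 (one-sample t-test, two-sided).
t = (x̄ − μ₀)/(s/√n) = (2.627 − 2.706)/(0.3163/√39) = -1.560
df = n − 1 = 38
Two-sided p-value ≈ 0.1271
Since p ≈ 0.1271 > α = 0.02, fail to reject H0; the data do not provide sufficient evidence against H0.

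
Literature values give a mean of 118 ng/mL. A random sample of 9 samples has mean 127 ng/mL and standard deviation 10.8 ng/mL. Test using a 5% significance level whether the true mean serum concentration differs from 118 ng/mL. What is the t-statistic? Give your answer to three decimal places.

H0: μ = 118; H1: μ ≠ 118 (one-sample t-test, two-sided).
t = (x̄ − μ₀)/(s/√n) = (127 − 118)/(10.8/√9) = 2.500
df = n − 1 = 8
Two-sided p-value ≈ 0.0369
Since p ≈ 0.0369 < α = 0.05, reject H0; the evidence is statistically significant.

2.500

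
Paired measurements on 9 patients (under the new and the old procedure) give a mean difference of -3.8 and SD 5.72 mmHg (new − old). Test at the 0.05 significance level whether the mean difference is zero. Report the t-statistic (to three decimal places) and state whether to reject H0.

H0: μ_d = 0; H1: μ_d ≠ 0 (paired t-test on the differences, two-sided).
t = d̄/(s_d/√n) = -3.8/(5.72/√9) = -1.993
df = n − 1 = 8
Two-sided p-value ≈ 0.081
Since p ≈ 0.081 > α = 0.05, fail to reject H0; the evidence is not statistically significant.

t = -1.993; fail to reject H0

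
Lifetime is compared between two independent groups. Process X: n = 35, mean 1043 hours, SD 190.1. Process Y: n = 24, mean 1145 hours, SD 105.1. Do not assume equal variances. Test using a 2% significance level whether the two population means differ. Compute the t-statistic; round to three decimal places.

-2.640

Let group 1 = process X, group 2 = process Y. H0: μ_1 = μ_2; H1: μ_1 ≠ μ_2 (Welch's two-sample t-test, two-sided).
t = (x̄_1 − x̄_2)/√(s_1²/n_1 + s_2²/n_2) = (1043 − 1145)/√(190.1²/35 + 105.1²/24) = -2.640
Welch–Satterthwaite df ≈ 54.93
Two-sided p-value ≈ 0.0108
Since p ≈ 0.0108 < α = 0.02, reject H0; the evidence is statistically significant.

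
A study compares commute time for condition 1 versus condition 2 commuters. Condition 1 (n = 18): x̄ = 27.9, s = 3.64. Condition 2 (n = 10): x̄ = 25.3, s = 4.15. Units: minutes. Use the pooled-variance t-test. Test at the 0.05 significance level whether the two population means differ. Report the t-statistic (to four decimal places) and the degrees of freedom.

Let group 1 = condition 1, group 2 = condition 2. H0: μ_1 = μ_2; H1: μ_1 ≠ μ_2 (two-sample pooled-variance t-test, two-sided).
s_p² = [(18−1)·3.64² + (10−1)·4.15²]/(18+10−2) = 14.6248
t = (27.9 − 25.3)/√[14.6248·(1/18 + 1/10)] = 1.7238
df = n₁ + n₂ − 2 = 26
Two-sided p-value ≈ 0.0966
Since p ≈ 0.0966 > α = 0.05, fail to reject H0; the data do not provide sufficient evidence against H0.

t = 1.7238, df = 26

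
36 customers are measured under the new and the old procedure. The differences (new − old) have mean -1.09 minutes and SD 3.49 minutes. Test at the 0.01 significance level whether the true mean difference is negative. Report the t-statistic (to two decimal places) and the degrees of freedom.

H0: μ_d = 0; H1: μ_d < 0 (paired t-test on the differences, left-tailed).
t = d̄/(s_d/√n) = -1.09/(3.49/√36) = -1.87
df = n − 1 = 35
p-value = P(T ≤ -1.87) ≈ 0.0347
Since p ≈ 0.0347 > α = 0.01, fail to reject H0; the evidence is not statistically significant.

t = -1.87, df = 35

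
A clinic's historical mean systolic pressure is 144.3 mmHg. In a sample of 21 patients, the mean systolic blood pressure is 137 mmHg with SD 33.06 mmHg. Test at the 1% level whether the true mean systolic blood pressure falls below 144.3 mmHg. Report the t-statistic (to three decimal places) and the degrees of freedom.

H0: μ = 144.3; H1: μ < 144.3 (one-sample t-test, left-tailed).
t = (x̄ − μ₀)/(s/√n) = (137 − 144.3)/(33.06/√21) = -1.012
df = n − 1 = 20
p-value = P(T ≤ -1.012) ≈ 0.162
Since p ≈ 0.162 > α = 0.01, fail to reject H0; the data do not provide sufficient evidence against H0.

t = -1.012, df = 20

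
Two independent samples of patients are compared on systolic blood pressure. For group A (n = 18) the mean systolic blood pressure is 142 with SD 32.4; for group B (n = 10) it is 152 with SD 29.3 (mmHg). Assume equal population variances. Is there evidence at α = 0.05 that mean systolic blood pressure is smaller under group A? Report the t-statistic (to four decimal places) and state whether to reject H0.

t = -0.8085; fail to reject H0

Let group 1 = group A, group 2 = group B. H0: μ_1 = μ_2; H1: μ_1 < μ_2 (two-sample pooled-variance t-test, left-tailed).
s_p² = [(18−1)·32.4² + (10−1)·29.3²]/(18+10−2) = 983.551
t = (142 − 152)/√[983.551·(1/18 + 1/10)] = -0.8085
df = n₁ + n₂ − 2 = 26
p-value = P(T ≤ -0.8085) ≈ 0.213
Since p ≈ 0.213 > α = 0.05, fail to reject H0; the data do not provide sufficient evidence against H0.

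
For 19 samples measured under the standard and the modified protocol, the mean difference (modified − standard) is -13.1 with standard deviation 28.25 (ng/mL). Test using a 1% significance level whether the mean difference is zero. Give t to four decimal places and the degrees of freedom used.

H0: μ_d = 0; H1: μ_d ≠ 0 (paired t-test on the differences, two-sided).
t = d̄/(s_d/√n) = -13.1/(28.25/√19) = -2.0213
df = n − 1 = 18
Two-sided p-value ≈ 0.0584
Since p ≈ 0.0584 > α = 0.01, fail to reject H0; the evidence is not statistically significant.

t = -2.0213, df = 18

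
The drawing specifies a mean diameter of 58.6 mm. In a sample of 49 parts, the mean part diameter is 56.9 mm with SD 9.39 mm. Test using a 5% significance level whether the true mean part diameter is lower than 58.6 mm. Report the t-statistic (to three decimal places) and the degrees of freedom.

t = -1.267, df = 48

H0: μ = 58.6; H1: μ < 58.6 (one-sample t-test, left-tailed).
t = (x̄ − μ₀)/(s/√n) = (56.9 − 58.6)/(9.39/√49) = -1.267
df = n − 1 = 48
p-value = P(T ≤ -1.267) ≈ 0.106
Since p ≈ 0.106 > α = 0.05, fail to reject H0; the evidence is not statistically significant.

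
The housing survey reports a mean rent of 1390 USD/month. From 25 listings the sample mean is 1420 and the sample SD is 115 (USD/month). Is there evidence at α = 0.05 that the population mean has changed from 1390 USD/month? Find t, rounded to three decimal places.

1.304

H0: μ = 1390; H1: μ ≠ 1390 (one-sample t-test, two-sided).
t = (x̄ − μ₀)/(s/√n) = (1420 − 1390)/(115/√25) = 1.304
df = n − 1 = 24
Two-sided p-value ≈ 0.204
Since p ≈ 0.204 > α = 0.05, fail to reject H0; the data do not provide sufficient evidence against H0.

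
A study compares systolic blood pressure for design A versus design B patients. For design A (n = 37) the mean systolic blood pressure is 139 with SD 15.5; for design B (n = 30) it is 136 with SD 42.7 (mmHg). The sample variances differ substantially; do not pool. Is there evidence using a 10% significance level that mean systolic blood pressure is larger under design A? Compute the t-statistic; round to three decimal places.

0.366

Let group 1 = design A, group 2 = design B. H0: μ_1 = μ_2; H1: μ_1 > μ_2 (Welch's two-sample t-test, right-tailed).
t = (x̄_1 − x̄_2)/√(s_1²/n_1 + s_2²/n_2) = (139 − 136)/√(15.5²/37 + 42.7²/30) = 0.366
Welch–Satterthwaite df ≈ 35.20
p-value = P(T ≥ 0.366) ≈ 0.3584
Since p ≈ 0.3584 > α = 0.1, fail to reject H0; the evidence is not statistically significant.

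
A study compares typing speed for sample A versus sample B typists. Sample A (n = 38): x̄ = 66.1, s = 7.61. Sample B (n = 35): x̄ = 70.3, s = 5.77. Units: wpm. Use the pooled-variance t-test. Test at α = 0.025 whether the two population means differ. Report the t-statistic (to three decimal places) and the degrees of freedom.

t = -2.640, df = 71

Let group 1 = sample A, group 2 = sample B. H0: μ_1 = μ_2; H1: μ_1 ≠ μ_2 (two-sample pooled-variance t-test, two-sided).
s_p² = [(38−1)·7.61² + (35−1)·5.77²]/(38+35−2) = 46.1226
t = (66.1 − 70.3)/√[46.1226·(1/38 + 1/35)] = -2.640
df = n₁ + n₂ − 2 = 71
Two-sided p-value ≈ 0.010
Since p ≈ 0.010 < α = 0.025, reject H0; the evidence is statistically significant.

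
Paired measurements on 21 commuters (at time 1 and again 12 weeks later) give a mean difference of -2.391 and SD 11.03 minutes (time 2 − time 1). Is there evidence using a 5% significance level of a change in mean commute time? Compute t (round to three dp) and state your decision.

H0: μ_d = 0; H1: μ_d ≠ 0 (paired t-test on the differences, two-sided).
t = d̄/(s_d/√n) = -2.391/(11.03/√21) = -0.993
df = n − 1 = 20
Two-sided p-value ≈ 0.332
Since p ≈ 0.332 > α = 0.05, fail to reject H0; the evidence is not statistically significant.

t = -0.993; fail to reject H0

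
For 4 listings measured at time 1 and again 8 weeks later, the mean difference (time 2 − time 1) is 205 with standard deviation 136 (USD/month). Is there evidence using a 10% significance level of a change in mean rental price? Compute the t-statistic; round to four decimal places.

H0: μ_d = 0; H1: μ_d ≠ 0 (paired t-test on the differences, two-sided).
t = d̄/(s_d/√n) = 205/(136/√4) = 3.0147
df = n − 1 = 3
Two-sided p-value ≈ 0.0570
Since p ≈ 0.0570 < α = 0.1, reject H0; the evidence is statistically significant.

3.0147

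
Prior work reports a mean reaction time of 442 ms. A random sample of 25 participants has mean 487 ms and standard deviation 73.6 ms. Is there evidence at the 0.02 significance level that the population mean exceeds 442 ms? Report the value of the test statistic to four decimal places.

3.0571

H0: μ = 442; H1: μ > 442 (one-sample t-test, right-tailed).
t = (x̄ − μ₀)/(s/√n) = (487 − 442)/(73.6/√25) = 3.0571
df = n − 1 = 24
p-value = P(T ≥ 3.0571) ≈ 0.0027
Since p ≈ 0.0027 < α = 0.02, reject H0; the evidence is statistically significant.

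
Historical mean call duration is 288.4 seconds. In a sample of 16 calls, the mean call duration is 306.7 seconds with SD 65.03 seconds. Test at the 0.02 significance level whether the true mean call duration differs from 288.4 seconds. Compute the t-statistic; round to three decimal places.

1.126

H0: μ = 288.4; H1: μ ≠ 288.4 (one-sample t-test, two-sided).
t = (x̄ − μ₀)/(s/√n) = (306.7 − 288.4)/(65.03/√16) = 1.126
df = n − 1 = 15
Two-sided p-value ≈ 0.2780
Since p ≈ 0.2780 > α = 0.02, fail to reject H0; the evidence is not statistically significant.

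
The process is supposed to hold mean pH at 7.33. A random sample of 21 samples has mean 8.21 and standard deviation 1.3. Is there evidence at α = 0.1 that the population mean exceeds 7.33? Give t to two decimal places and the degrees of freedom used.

t = 3.10, df = 20

H0: μ = 7.33; H1: μ > 7.33 (one-sample t-test, right-tailed).
t = (x̄ − μ₀)/(s/√n) = (8.21 − 7.33)/(1.3/√21) = 3.10
df = n − 1 = 20
p-value = P(T ≥ 3.10) ≈ 0.003
Since p ≈ 0.003 < α = 0.1, reject H0; the evidence is statistically significant.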